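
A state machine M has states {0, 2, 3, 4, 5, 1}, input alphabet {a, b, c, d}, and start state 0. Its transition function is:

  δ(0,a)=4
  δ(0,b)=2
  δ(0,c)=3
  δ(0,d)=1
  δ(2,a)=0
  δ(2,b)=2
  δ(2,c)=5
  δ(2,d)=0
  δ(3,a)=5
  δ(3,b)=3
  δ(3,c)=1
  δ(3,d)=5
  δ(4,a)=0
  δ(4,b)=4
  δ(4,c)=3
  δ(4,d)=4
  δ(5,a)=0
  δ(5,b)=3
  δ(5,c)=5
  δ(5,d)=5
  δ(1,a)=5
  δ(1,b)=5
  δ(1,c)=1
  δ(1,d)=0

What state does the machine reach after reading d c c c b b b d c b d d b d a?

Trace: 0 -d-> 1 -c-> 1 -c-> 1 -c-> 1 -b-> 5 -b-> 3 -b-> 3 -d-> 5 -c-> 5 -b-> 3 -d-> 5 -d-> 5 -b-> 3 -d-> 5 -a-> 0

0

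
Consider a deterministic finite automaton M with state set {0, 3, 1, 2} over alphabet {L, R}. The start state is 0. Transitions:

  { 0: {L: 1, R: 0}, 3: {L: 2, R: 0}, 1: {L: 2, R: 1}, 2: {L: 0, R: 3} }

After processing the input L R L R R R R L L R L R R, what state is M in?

0

Trace: 0 -L-> 1 -R-> 1 -L-> 2 -R-> 3 -R-> 0 -R-> 0 -R-> 0 -L-> 1 -L-> 2 -R-> 3 -L-> 2 -R-> 3 -R-> 0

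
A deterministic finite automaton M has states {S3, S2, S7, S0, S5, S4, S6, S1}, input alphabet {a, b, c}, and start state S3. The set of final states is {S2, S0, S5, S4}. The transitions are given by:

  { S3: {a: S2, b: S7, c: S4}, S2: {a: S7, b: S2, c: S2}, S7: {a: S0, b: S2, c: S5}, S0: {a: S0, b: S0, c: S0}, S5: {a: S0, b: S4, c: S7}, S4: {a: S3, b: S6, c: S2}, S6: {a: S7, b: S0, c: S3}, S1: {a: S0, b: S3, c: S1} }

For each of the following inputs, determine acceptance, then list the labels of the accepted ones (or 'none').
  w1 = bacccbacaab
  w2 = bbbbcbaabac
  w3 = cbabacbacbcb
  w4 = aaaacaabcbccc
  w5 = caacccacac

w1:
  start at S3
  read 'b': S3 → S7
  read 'a': S7 → S0
  read 'c': S0 → S0
  read 'c': S0 → S0
  read 'c': S0 → S0
  read 'b': S0 → S0
  read 'a': S0 → S0
  read 'c': S0 → S0
  read 'a': S0 → S0
  read 'a': S0 → S0
  read 'b': S0 → S0
  end S0, accepted
w2:
  start at S3
  read 'b': S3 → S7
  read 'b': S7 → S2
  read 'b': S2 → S2
  read 'b': S2 → S2
  read 'c': S2 → S2
  read 'b': S2 → S2
  read 'a': S2 → S7
  read 'a': S7 → S0
  read 'b': S0 → S0
  read 'a': S0 → S0
  read 'c': S0 → S0
  end S0, accepted
w3:
  start at S3
  read 'c': S3 → S4
  read 'b': S4 → S6
  read 'a': S6 → S7
  read 'b': S7 → S2
  read 'a': S2 → S7
  read 'c': S7 → S5
  read 'b': S5 → S4
  read 'a': S4 → S3
  read 'c': S3 → S4
  read 'b': S4 → S6
  read 'c': S6 → S3
  read 'b': S3 → S7
  end S7, rejected
w4:
  start at S3
  read 'a': S3 → S2
  read 'a': S2 → S7
  read 'a': S7 → S0
  read 'a': S0 → S0
  read 'c': S0 → S0
  read 'a': S0 → S0
  read 'a': S0 → S0
  read 'b': S0 → S0
  read 'c': S0 → S0
  read 'b': S0 → S0
  read 'c': S0 → S0
  read 'c': S0 → S0
  read 'c': S0 → S0
  end S0, accepted
w5:
  start at S3
  read 'c': S3 → S4
  read 'a': S4 → S3
  read 'a': S3 → S2
  read 'c': S2 → S2
  read 'c': S2 → S2
  read 'c': S2 → S2
  read 'a': S2 → S7
  read 'c': S7 → S5
  read 'a': S5 → S0
  read 'c': S0 → S0
  end S0, accepted

w1, w2, w4, w5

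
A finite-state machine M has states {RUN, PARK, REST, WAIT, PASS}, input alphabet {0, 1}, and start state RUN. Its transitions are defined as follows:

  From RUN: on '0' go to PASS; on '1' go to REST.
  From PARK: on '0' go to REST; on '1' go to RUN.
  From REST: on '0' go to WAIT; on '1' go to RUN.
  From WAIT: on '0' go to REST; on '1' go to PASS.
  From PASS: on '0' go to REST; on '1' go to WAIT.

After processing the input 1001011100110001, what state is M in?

RUN

Trace: RUN -1-> REST -0-> WAIT -0-> REST -1-> RUN -0-> PASS -1-> WAIT -1-> PASS -1-> WAIT -0-> REST -0-> WAIT -1-> PASS -1-> WAIT -0-> REST -0-> WAIT -0-> REST -1-> RUN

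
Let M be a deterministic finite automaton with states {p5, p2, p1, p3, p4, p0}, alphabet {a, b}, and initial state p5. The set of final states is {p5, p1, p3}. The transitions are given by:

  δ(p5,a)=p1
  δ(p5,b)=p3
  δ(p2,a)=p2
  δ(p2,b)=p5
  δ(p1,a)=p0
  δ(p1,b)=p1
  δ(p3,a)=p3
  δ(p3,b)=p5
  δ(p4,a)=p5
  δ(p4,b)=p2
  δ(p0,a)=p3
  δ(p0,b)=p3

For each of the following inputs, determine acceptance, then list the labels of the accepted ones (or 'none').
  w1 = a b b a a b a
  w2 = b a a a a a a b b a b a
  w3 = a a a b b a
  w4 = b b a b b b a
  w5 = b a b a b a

w1: p5 → p1 → p1 → p1 → p0 → p3 → p5 → p1  → end p1, accepted
w2: p5 → p3 → p3 → p3 → p3 → p3 → p3 → p3 → p5 → p3 → p3 → p5 → p1  → end p1, accepted
w3: p5 → p1 → p0 → p3 → p5 → p3 → p3  → end p3, accepted
w4: p5 → p3 → p5 → p1 → p1 → p1 → p1 → p0  → end p0, rejected
w5: p5 → p3 → p3 → p5 → p1 → p1 → p0  → end p0, rejected

w1, w2, w3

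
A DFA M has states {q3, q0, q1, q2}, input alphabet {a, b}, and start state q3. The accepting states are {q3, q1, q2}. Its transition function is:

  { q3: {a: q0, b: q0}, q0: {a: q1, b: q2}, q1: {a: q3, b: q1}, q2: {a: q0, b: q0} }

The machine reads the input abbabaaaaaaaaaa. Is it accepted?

start at q3
read 'a': q3 → q0
read 'b': q0 → q2
read 'b': q2 → q0
read 'a': q0 → q1
read 'b': q1 → q1
read 'a': q1 → q3
read 'a': q3 → q0
read 'a': q0 → q1
read 'a': q1 → q3
read 'a': q3 → q0
read 'a': q0 → q1
read 'a': q1 → q3
read 'a': q3 → q0
read 'a': q0 → q1
read 'a': q1 → q3
End state q3 is accepting.

Yes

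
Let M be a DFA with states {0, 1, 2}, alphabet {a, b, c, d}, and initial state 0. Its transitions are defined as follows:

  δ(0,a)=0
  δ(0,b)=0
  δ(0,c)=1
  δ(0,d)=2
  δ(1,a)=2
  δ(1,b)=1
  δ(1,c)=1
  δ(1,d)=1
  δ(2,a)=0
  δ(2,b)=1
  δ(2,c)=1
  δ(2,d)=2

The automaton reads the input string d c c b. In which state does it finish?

Trace: 0 -d-> 2 -c-> 1 -c-> 1 -b-> 1

1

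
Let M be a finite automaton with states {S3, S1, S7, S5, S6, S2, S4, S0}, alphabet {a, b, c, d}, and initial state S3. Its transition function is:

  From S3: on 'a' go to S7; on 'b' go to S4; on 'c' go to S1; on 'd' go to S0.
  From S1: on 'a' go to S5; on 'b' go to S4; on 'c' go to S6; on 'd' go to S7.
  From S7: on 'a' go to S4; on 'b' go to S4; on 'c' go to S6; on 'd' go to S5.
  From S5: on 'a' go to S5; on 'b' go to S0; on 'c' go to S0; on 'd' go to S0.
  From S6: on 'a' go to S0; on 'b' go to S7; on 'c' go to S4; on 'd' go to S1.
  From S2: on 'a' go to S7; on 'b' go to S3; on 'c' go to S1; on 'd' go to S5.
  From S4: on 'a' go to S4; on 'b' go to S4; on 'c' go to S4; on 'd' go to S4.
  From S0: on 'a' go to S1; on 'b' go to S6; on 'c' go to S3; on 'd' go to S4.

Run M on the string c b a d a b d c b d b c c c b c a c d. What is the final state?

S3 → S1 → S4 → S4 → S4 → S4 → S4 → S4 → S4 → S4 → S4 → S4 → S4 → S4 → S4 → S4 → S4 → S4 → S4 → S4

S4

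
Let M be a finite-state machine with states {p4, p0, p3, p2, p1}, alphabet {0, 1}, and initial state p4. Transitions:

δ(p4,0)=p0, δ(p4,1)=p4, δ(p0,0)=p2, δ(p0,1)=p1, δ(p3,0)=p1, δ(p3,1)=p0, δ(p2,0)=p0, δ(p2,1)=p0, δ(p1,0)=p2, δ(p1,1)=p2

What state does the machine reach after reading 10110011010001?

p0

Trace: p4 -1-> p4 -0-> p0 -1-> p1 -1-> p2 -0-> p0 -0-> p2 -1-> p0 -1-> p1 -0-> p2 -1-> p0 -0-> p2 -0-> p0 -0-> p2 -1-> p0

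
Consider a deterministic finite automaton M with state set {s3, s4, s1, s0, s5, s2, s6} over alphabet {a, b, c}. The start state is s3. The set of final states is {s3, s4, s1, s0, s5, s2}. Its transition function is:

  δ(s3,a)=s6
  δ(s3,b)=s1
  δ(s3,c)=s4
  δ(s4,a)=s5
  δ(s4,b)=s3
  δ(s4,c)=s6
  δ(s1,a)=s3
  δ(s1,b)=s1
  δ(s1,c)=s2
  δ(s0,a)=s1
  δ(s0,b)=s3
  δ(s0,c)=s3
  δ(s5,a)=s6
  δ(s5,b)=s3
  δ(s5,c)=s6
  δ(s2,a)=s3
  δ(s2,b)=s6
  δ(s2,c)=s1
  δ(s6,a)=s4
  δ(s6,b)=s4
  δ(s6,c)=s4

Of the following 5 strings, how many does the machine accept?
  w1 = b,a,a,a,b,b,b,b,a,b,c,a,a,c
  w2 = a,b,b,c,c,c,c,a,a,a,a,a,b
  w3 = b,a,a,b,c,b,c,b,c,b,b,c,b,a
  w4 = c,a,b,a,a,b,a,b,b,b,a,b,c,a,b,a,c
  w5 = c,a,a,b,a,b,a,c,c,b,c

w1: Trace: s3 -b-> s1 -a-> s3 -a-> s6 -a-> s4 -b-> s3 -b-> s1 -b-> s1 -b-> s1 -a-> s3 -b-> s1 -c-> s2 -a-> s3 -a-> s6 -c-> s4  → end s4, accepted
w2: Trace: s3 -a-> s6 -b-> s4 -b-> s3 -c-> s4 -c-> s6 -c-> s4 -c-> s6 -a-> s4 -a-> s5 -a-> s6 -a-> s4 -a-> s5 -b-> s3  → end s3, accepted
w3: Trace: s3 -b-> s1 -a-> s3 -a-> s6 -b-> s4 -c-> s6 -b-> s4 -c-> s6 -b-> s4 -c-> s6 -b-> s4 -b-> s3 -c-> s4 -b-> s3 -a-> s6  → end s6, rejected
w4: Trace: s3 -c-> s4 -a-> s5 -b-> s3 -a-> s6 -a-> s4 -b-> s3 -a-> s6 -b-> s4 -b-> s3 -b-> s1 -a-> s3 -b-> s1 -c-> s2 -a-> s3 -b-> s1 -a-> s3 -c-> s4  → end s4, accepted
w5: Trace: s3 -c-> s4 -a-> s5 -a-> s6 -b-> s4 -a-> s5 -b-> s3 -a-> s6 -c-> s4 -c-> s6 -b-> s4 -c-> s6  → end s6, rejected

3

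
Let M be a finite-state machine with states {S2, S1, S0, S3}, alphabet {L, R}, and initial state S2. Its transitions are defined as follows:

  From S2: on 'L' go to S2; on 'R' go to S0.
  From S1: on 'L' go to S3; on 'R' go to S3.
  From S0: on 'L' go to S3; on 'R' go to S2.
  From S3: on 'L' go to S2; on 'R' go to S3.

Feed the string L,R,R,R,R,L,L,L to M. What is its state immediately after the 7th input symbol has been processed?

S2 → S2 → S0 → S2 → S0 → S2 → S2 → S2
After 7 symbols: S2.

S2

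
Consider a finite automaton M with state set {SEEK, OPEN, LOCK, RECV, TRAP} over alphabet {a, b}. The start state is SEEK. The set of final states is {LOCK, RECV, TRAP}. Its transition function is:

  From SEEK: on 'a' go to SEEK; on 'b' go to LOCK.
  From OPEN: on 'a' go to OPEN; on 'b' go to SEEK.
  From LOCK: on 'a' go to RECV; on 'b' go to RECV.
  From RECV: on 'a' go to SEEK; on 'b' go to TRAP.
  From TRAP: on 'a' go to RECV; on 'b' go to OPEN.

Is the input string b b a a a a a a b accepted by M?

Yes

start at SEEK
read 'b': SEEK → LOCK
read 'b': LOCK → RECV
read 'a': RECV → SEEK
read 'a': SEEK → SEEK
read 'a': SEEK → SEEK
read 'a': SEEK → SEEK
read 'a': SEEK → SEEK
read 'a': SEEK → SEEK
read 'b': SEEK → LOCK
End state LOCK is accepting.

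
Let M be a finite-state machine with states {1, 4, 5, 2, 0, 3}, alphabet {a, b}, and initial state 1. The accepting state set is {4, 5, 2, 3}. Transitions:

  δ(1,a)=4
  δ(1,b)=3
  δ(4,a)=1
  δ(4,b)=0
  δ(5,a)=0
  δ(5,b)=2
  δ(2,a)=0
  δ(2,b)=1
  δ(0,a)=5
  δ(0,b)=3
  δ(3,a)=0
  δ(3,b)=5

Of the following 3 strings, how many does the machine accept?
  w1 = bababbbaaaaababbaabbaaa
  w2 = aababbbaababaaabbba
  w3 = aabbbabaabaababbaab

2

w1: Trace: 1 -b-> 3 -a-> 0 -b-> 3 -a-> 0 -b-> 3 -b-> 5 -b-> 2 -a-> 0 -a-> 5 -a-> 0 -a-> 5 -a-> 0 -b-> 3 -a-> 0 -b-> 3 -b-> 5 -a-> 0 -a-> 5 -b-> 2 -b-> 1 -a-> 4 -a-> 1 -a-> 4  → end 4, accepted
w2: Trace: 1 -a-> 4 -a-> 1 -b-> 3 -a-> 0 -b-> 3 -b-> 5 -b-> 2 -a-> 0 -a-> 5 -b-> 2 -a-> 0 -b-> 3 -a-> 0 -a-> 5 -a-> 0 -b-> 3 -b-> 5 -b-> 2 -a-> 0  → end 0, rejected
w3: Trace: 1 -a-> 4 -a-> 1 -b-> 3 -b-> 5 -b-> 2 -a-> 0 -b-> 3 -a-> 0 -a-> 5 -b-> 2 -a-> 0 -a-> 5 -b-> 2 -a-> 0 -b-> 3 -b-> 5 -a-> 0 -a-> 5 -b-> 2  → end 2, accepted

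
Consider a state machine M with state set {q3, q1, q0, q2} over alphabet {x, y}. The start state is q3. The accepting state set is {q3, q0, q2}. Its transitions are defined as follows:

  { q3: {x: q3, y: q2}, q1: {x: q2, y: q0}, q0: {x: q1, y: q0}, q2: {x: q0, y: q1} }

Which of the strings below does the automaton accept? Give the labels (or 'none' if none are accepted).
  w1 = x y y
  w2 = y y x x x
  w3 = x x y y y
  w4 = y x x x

w1: q3 → q3 → q2 → q1  → end q1, rejected
w2: q3 → q2 → q1 → q2 → q0 → q1  → end q1, rejected
w3: q3 → q3 → q3 → q2 → q1 → q0  → end q0, accepted
w4: q3 → q2 → q0 → q1 → q2  → end q2, accepted

w3, w4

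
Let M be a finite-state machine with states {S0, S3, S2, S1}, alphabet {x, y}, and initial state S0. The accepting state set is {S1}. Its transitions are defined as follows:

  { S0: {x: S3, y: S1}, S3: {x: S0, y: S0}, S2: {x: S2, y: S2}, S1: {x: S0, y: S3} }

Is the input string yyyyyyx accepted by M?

start at S0
read 'y': S0 → S1
read 'y': S1 → S3
read 'y': S3 → S0
read 'y': S0 → S1
read 'y': S1 → S3
read 'y': S3 → S0
read 'x': S0 → S3
End state S3 is not accepting.

No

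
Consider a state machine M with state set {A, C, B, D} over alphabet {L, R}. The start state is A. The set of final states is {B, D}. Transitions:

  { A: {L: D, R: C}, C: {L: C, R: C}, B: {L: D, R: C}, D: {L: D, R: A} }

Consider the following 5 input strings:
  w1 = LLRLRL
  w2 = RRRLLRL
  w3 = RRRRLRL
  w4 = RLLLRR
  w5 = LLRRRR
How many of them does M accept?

1

w1: A → D → D → A → D → A → D  → end D, accepted
w2: A → C → C → C → C → C → C → C  → end C, rejected
w3: A → C → C → C → C → C → C → C  → end C, rejected
w4: A → C → C → C → C → C → C  → end C, rejected
w5: A → D → D → A → C → C → C  → end C, rejected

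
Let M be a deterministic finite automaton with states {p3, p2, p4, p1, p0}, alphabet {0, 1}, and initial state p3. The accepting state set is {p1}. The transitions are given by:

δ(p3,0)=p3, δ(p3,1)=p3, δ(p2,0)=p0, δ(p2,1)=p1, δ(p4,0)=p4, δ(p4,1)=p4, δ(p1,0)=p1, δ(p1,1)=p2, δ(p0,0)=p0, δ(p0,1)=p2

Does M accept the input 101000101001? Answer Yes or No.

No

p3 → p3 → p3 → p3 → p3 → p3 → p3 → p3 → p3 → p3 → p3 → p3 → p3
End state p3 is not accepting.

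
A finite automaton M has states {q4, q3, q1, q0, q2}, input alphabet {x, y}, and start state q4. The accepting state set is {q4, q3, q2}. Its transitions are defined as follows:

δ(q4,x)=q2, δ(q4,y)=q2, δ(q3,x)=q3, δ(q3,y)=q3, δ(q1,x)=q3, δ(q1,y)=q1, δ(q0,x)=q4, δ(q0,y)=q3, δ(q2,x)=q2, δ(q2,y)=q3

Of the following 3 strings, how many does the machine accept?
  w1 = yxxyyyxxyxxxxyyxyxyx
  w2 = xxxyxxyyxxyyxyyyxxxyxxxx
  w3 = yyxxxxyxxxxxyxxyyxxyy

w1: q4 → q2 → q2 → q2 → q3 → q3 → q3 → q3 → q3 → q3 → q3 → q3 → q3 → q3 → q3 → q3 → q3 → q3 → q3 → q3 → q3  → end q3, accepted
w2: q4 → q2 → q2 → q2 → q3 → q3 → q3 → q3 → q3 → q3 → q3 → q3 → q3 → q3 → q3 → q3 → q3 → q3 → q3 → q3 → q3 → q3 → q3 → q3 → q3  → end q3, accepted
w3: q4 → q2 → q3 → q3 → q3 → q3 → q3 → q3 → q3 → q3 → q3 → q3 → q3 → q3 → q3 → q3 → q3 → q3 → q3 → q3 → q3 → q3  → end q3, accepted

3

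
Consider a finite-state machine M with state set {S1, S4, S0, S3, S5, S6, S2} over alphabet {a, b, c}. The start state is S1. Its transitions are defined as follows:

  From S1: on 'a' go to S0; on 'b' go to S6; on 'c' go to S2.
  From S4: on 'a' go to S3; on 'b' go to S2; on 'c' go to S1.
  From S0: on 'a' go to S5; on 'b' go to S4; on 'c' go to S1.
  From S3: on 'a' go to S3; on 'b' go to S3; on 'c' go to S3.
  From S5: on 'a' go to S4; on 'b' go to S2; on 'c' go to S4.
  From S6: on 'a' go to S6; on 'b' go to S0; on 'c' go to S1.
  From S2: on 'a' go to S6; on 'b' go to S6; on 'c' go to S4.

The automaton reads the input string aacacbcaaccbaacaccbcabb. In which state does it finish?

S3

S1 → S0 → S5 → S4 → S3 → S3 → S3 → S3 → S3 → S3 → S3 → S3 → S3 → S3 → S3 → S3 → S3 → S3 → S3 → S3 → S3 → S3 → S3 → S3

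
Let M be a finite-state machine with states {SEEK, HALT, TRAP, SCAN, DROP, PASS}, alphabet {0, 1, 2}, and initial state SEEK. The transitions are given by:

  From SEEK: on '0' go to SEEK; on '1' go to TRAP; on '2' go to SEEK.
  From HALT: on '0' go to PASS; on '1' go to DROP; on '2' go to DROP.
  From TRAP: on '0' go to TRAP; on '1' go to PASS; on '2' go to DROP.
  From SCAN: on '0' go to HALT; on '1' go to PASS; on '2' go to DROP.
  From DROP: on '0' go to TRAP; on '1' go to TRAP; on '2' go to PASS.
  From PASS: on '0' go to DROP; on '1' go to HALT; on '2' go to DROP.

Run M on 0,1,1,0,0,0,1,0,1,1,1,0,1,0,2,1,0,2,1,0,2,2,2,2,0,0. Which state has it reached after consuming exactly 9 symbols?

Trace: SEEK -0-> SEEK -1-> TRAP -1-> PASS -0-> DROP -0-> TRAP -0-> TRAP -1-> PASS -0-> DROP -1-> TRAP
After 9 symbols: TRAP.

TRAP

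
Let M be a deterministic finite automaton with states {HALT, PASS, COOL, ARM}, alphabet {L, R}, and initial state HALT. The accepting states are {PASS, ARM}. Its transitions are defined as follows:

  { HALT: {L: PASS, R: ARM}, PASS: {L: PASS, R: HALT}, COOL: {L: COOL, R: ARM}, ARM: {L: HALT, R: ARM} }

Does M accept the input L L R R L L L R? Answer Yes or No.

No

start at HALT
read 'L': HALT → PASS
read 'L': PASS → PASS
read 'R': PASS → HALT
read 'R': HALT → ARM
read 'L': ARM → HALT
read 'L': HALT → PASS
read 'L': PASS → PASS
read 'R': PASS → HALT
End state HALT is not accepting.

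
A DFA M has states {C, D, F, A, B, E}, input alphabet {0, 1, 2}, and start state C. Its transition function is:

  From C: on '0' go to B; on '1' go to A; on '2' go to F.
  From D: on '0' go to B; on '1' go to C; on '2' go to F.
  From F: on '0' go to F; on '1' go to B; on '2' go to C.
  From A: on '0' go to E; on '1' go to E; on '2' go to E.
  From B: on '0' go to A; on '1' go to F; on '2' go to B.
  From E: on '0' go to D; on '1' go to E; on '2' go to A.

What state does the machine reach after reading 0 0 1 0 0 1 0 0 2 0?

C → B → A → E → D → B → F → F → F → C → B

B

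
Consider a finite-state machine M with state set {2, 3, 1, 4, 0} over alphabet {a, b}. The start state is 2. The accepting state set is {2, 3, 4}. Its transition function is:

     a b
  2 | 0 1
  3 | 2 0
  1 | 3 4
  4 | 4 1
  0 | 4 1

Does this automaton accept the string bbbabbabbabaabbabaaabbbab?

2 → 1 → 4 → 1 → 3 → 0 → 1 → 3 → 0 → 1 → 3 → 0 → 4 → 4 → 1 → 4 → 4 → 1 → 3 → 2 → 0 → 1 → 4 → 1 → 3 → 0
End state 0 is not accepting.

No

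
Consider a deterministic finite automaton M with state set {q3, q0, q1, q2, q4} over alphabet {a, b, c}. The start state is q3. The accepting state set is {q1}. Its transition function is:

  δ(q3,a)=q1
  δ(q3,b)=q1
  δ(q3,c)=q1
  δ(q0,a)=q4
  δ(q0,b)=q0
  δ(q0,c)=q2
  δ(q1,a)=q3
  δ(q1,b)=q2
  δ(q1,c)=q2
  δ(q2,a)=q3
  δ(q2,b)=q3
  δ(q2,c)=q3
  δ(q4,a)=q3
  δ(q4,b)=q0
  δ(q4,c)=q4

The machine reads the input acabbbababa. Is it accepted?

Trace: q3 -a-> q1 -c-> q2 -a-> q3 -b-> q1 -b-> q2 -b-> q3 -a-> q1 -b-> q2 -a-> q3 -b-> q1 -a-> q3
End state q3 is not accepting.

No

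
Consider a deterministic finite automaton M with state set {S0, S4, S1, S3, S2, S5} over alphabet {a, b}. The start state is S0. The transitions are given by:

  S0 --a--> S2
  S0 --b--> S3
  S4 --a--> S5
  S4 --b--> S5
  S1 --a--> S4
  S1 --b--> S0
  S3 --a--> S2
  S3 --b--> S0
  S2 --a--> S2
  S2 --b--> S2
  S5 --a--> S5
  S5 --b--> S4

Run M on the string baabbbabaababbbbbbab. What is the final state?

S0 → S3 → S2 → S2 → S2 → S2 → S2 → S2 → S2 → S2 → S2 → S2 → S2 → S2 → S2 → S2 → S2 → S2 → S2 → S2 → S2

S2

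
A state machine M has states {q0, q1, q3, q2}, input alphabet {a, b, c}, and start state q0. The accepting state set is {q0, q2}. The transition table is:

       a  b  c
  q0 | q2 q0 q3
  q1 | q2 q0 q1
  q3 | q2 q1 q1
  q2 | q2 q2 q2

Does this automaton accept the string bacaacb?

Yes

start at q0
read 'b': q0 → q0
read 'a': q0 → q2
read 'c': q2 → q2
read 'a': q2 → q2
read 'a': q2 → q2
read 'c': q2 → q2
read 'b': q2 → q2
End state q2 is accepting.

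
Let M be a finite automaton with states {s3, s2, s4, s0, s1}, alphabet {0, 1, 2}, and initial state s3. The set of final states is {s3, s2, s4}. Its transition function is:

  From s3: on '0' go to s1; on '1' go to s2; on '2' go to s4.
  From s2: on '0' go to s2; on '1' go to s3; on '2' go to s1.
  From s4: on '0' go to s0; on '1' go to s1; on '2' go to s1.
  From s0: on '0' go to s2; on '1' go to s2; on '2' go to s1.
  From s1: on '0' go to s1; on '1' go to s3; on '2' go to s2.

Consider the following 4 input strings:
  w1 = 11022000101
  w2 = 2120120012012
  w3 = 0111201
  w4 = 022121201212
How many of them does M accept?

3

w1: s3 → s2 → s3 → s1 → s2 → s1 → s1 → s1 → s1 → s3 → s1 → s3  → end s3, accepted
w2: s3 → s4 → s1 → s2 → s2 → s3 → s4 → s0 → s2 → s3 → s4 → s0 → s2 → s1  → end s1, rejected
w3: s3 → s1 → s3 → s2 → s3 → s4 → s0 → s2  → end s2, accepted
w4: s3 → s1 → s2 → s1 → s3 → s4 → s1 → s2 → s2 → s3 → s4 → s1 → s2  → end s2, accepted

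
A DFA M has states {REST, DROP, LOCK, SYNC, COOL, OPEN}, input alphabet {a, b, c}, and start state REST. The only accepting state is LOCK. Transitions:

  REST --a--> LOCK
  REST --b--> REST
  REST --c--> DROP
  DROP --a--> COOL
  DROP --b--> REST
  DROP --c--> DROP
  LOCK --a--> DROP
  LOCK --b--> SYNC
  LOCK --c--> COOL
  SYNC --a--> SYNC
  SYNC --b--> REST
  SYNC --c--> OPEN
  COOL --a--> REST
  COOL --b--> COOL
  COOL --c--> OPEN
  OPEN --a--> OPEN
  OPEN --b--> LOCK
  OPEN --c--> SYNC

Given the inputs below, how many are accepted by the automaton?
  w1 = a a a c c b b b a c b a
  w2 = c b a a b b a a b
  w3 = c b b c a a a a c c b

0

w1:
  start at REST
  read 'a': REST → LOCK
  read 'a': LOCK → DROP
  read 'a': DROP → COOL
  read 'c': COOL → OPEN
  read 'c': OPEN → SYNC
  read 'b': SYNC → REST
  read 'b': REST → REST
  read 'b': REST → REST
  read 'a': REST → LOCK
  read 'c': LOCK → COOL
  read 'b': COOL → COOL
  read 'a': COOL → REST
  end REST, rejected
w2:
  start at REST
  read 'c': REST → DROP
  read 'b': DROP → REST
  read 'a': REST → LOCK
  read 'a': LOCK → DROP
  read 'b': DROP → REST
  read 'b': REST → REST
  read 'a': REST → LOCK
  read 'a': LOCK → DROP
  read 'b': DROP → REST
  end REST, rejected
w3:
  start at REST
  read 'c': REST → DROP
  read 'b': DROP → REST
  read 'b': REST → REST
  read 'c': REST → DROP
  read 'a': DROP → COOL
  read 'a': COOL → REST
  read 'a': REST → LOCK
  read 'a': LOCK → DROP
  read 'c': DROP → DROP
  read 'c': DROP → DROP
  read 'b': DROP → REST
  end REST, rejected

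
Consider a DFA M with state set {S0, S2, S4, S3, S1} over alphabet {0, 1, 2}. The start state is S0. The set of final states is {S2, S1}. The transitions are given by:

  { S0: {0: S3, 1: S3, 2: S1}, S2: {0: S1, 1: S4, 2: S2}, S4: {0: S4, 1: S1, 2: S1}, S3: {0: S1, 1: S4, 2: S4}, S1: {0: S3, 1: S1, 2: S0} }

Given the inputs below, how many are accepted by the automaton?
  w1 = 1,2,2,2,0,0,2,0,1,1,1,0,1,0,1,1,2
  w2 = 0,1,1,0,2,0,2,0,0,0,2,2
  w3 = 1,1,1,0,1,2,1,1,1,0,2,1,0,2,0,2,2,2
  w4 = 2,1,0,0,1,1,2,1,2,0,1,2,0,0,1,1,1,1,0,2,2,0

w1:
  start at S0
  read '1': S0 → S3
  read '2': S3 → S4
  read '2': S4 → S1
  read '2': S1 → S0
  read '0': S0 → S3
  read '0': S3 → S1
  read '2': S1 → S0
  read '0': S0 → S3
  read '1': S3 → S4
  read '1': S4 → S1
  read '1': S1 → S1
  read '0': S1 → S3
  read '1': S3 → S4
  read '0': S4 → S4
  read '1': S4 → S1
  read '1': S1 → S1
  read '2': S1 → S0
  end S0, rejected
w2:
  start at S0
  read '0': S0 → S3
  read '1': S3 → S4
  read '1': S4 → S1
  read '0': S1 → S3
  read '2': S3 → S4
  read '0': S4 → S4
  read '2': S4 → S1
  read '0': S1 → S3
  read '0': S3 → S1
  read '0': S1 → S3
  read '2': S3 → S4
  read '2': S4 → S1
  end S1, accepted
w3:
  start at S0
  read '1': S0 → S3
  read '1': S3 → S4
  read '1': S4 → S1
  read '0': S1 → S3
  read '1': S3 → S4
  read '2': S4 → S1
  read '1': S1 → S1
  read '1': S1 → S1
  read '1': S1 → S1
  read '0': S1 → S3
  read '2': S3 → S4
  read '1': S4 → S1
  read '0': S1 → S3
  read '2': S3 → S4
  read '0': S4 → S4
  read '2': S4 → S1
  read '2': S1 → S0
  read '2': S0 → S1
  end S1, accepted
w4:
  start at S0
  read '2': S0 → S1
  read '1': S1 → S1
  read '0': S1 → S3
  read '0': S3 → S1
  read '1': S1 → S1
  read '1': S1 → S1
  read '2': S1 → S0
  read '1': S0 → S3
  read '2': S3 → S4
  read '0': S4 → S4
  read '1': S4 → S1
  read '2': S1 → S0
  read '0': S0 → S3
  read '0': S3 → S1
  read '1': S1 → S1
  read '1': S1 → S1
  read '1': S1 → S1
  read '1': S1 → S1
  read '0': S1 → S3
  read '2': S3 → S4
  read '2': S4 → S1
  read '0': S1 → S3
  end S3, rejected

2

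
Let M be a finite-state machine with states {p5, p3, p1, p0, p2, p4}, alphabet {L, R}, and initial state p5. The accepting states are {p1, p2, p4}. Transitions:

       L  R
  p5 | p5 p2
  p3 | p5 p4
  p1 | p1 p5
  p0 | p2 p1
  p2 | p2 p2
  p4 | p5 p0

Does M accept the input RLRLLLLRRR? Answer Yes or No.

p5 → p2 → p2 → p2 → p2 → p2 → p2 → p2 → p2 → p2 → p2
End state p2 is accepting.

Yes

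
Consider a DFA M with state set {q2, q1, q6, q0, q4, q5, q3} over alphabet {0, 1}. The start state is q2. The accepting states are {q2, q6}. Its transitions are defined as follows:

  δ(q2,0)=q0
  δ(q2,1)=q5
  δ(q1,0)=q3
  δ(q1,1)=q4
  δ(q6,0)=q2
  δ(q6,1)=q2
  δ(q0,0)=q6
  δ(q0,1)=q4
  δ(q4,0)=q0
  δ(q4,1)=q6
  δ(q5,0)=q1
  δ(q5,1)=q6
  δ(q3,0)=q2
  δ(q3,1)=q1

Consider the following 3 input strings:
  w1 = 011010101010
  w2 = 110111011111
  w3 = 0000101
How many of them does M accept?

w1:
  start at q2
  read '0': q2 → q0
  read '1': q0 → q4
  read '1': q4 → q6
  read '0': q6 → q2
  read '1': q2 → q5
  read '0': q5 → q1
  read '1': q1 → q4
  read '0': q4 → q0
  read '1': q0 → q4
  read '0': q4 → q0
  read '1': q0 → q4
  read '0': q4 → q0
  end q0, rejected
w2:
  start at q2
  read '1': q2 → q5
  read '1': q5 → q6
  read '0': q6 → q2
  read '1': q2 → q5
  read '1': q5 → q6
  read '1': q6 → q2
  read '0': q2 → q0
  read '1': q0 → q4
  read '1': q4 → q6
  read '1': q6 → q2
  read '1': q2 → q5
  read '1': q5 → q6
  end q6, accepted
w3:
  start at q2
  read '0': q2 → q0
  read '0': q0 → q6
  read '0': q6 → q2
  read '0': q2 → q0
  read '1': q0 → q4
  read '0': q4 → q0
  read '1': q0 → q4
  end q4, rejected

1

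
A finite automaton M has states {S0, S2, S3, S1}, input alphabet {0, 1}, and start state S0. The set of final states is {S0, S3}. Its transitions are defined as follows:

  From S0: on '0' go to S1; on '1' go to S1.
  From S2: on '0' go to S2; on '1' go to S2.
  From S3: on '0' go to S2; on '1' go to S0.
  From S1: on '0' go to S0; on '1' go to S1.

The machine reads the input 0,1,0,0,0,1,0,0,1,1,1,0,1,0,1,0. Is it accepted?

S0 → S1 → S1 → S0 → S1 → S0 → S1 → S0 → S1 → S1 → S1 → S1 → S0 → S1 → S0 → S1 → S0
End state S0 is accepting.

Yes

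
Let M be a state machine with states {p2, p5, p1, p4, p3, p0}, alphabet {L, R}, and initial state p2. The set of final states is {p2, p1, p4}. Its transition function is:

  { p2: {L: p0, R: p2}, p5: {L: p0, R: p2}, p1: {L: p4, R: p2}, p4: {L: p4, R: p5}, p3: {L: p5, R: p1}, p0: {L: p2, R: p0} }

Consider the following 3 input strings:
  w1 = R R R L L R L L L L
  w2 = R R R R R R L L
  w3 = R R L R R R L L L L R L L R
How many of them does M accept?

w1: Trace: p2 -R-> p2 -R-> p2 -R-> p2 -L-> p0 -L-> p2 -R-> p2 -L-> p0 -L-> p2 -L-> p0 -L-> p2  → end p2, accepted
w2: Trace: p2 -R-> p2 -R-> p2 -R-> p2 -R-> p2 -R-> p2 -R-> p2 -L-> p0 -L-> p2  → end p2, accepted
w3: Trace: p2 -R-> p2 -R-> p2 -L-> p0 -R-> p0 -R-> p0 -R-> p0 -L-> p2 -L-> p0 -L-> p2 -L-> p0 -R-> p0 -L-> p2 -L-> p0 -R-> p0  → end p0, rejected

2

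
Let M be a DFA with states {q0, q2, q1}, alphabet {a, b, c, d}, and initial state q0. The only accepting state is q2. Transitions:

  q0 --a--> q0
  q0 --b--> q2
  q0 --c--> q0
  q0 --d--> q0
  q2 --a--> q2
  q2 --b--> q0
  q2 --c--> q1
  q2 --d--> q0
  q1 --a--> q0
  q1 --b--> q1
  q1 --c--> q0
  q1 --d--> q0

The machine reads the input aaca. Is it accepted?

start at q0
read 'a': q0 → q0
read 'a': q0 → q0
read 'c': q0 → q0
read 'a': q0 → q0
End state q0 is not accepting.

No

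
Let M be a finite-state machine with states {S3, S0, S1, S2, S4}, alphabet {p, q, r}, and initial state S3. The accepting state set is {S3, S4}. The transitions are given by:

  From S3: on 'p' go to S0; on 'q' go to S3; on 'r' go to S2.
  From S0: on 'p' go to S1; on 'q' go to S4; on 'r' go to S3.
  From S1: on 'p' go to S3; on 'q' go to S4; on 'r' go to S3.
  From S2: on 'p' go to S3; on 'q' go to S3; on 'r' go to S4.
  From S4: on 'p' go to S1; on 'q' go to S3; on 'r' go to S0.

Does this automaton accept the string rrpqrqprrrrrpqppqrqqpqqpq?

Yes

S3 → S2 → S4 → S1 → S4 → S0 → S4 → S1 → S3 → S2 → S4 → S0 → S3 → S0 → S4 → S1 → S3 → S3 → S2 → S3 → S3 → S0 → S4 → S3 → S0 → S4
End state S4 is accepting.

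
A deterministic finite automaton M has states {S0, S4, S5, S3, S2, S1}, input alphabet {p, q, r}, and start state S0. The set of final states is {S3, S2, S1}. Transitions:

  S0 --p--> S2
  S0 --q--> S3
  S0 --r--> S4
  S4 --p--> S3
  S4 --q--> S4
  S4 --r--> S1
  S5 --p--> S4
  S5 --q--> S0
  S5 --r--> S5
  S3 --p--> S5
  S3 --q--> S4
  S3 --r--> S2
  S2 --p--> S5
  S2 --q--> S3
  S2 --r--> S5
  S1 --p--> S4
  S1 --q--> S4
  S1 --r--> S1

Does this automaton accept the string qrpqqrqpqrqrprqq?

Trace: S0 -q-> S3 -r-> S2 -p-> S5 -q-> S0 -q-> S3 -r-> S2 -q-> S3 -p-> S5 -q-> S0 -r-> S4 -q-> S4 -r-> S1 -p-> S4 -r-> S1 -q-> S4 -q-> S4
End state S4 is not accepting.

No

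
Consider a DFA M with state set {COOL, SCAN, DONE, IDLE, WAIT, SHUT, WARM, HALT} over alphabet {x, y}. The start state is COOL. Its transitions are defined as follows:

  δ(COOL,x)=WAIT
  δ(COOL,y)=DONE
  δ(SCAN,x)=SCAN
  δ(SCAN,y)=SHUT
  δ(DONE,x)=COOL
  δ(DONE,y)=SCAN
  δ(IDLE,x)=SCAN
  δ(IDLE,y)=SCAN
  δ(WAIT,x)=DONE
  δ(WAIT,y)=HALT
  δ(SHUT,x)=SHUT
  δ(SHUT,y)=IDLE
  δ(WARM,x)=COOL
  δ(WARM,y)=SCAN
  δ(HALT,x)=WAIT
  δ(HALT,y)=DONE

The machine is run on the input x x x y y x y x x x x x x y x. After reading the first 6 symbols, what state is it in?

SCAN

start at COOL
read 'x': COOL → WAIT
read 'x': WAIT → DONE
read 'x': DONE → COOL
read 'y': COOL → DONE
read 'y': DONE → SCAN
read 'x': SCAN → SCAN
After 6 symbols: SCAN.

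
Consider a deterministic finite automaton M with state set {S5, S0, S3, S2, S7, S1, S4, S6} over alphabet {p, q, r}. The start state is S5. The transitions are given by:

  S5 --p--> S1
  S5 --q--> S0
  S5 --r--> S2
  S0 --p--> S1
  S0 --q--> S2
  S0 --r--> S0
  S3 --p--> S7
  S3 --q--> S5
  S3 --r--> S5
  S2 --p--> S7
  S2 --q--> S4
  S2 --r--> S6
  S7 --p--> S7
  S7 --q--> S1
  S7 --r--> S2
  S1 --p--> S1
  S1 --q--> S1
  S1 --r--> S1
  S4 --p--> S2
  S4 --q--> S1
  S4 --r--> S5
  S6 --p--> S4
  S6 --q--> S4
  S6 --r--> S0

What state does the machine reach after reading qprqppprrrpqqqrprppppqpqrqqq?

start at S5
read 'q': S5 → S0
read 'p': S0 → S1
read 'r': S1 → S1
read 'q': S1 → S1
read 'p': S1 → S1
read 'p': S1 → S1
read 'p': S1 → S1
read 'r': S1 → S1
read 'r': S1 → S1
read 'r': S1 → S1
read 'p': S1 → S1
read 'q': S1 → S1
read 'q': S1 → S1
read 'q': S1 → S1
read 'r': S1 → S1
read 'p': S1 → S1
read 'r': S1 → S1
read 'p': S1 → S1
read 'p': S1 → S1
read 'p': S1 → S1
read 'p': S1 → S1
read 'q': S1 → S1
read 'p': S1 → S1
read 'q': S1 → S1
read 'r': S1 → S1
read 'q': S1 → S1
read 'q': S1 → S1
read 'q': S1 → S1

S1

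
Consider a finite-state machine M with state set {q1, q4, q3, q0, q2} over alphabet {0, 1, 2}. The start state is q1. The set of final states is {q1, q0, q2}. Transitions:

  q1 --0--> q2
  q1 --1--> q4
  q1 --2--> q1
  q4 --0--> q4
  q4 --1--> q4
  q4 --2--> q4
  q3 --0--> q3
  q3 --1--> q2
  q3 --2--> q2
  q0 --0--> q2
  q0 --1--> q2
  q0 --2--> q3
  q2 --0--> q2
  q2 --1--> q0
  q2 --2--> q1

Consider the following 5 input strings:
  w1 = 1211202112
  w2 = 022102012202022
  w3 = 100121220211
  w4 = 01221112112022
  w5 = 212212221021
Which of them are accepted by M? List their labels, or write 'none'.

w1: Trace: q1 -1-> q4 -2-> q4 -1-> q4 -1-> q4 -2-> q4 -0-> q4 -2-> q4 -1-> q4 -1-> q4 -2-> q4  → end q4, rejected
w2: Trace: q1 -0-> q2 -2-> q1 -2-> q1 -1-> q4 -0-> q4 -2-> q4 -0-> q4 -1-> q4 -2-> q4 -2-> q4 -0-> q4 -2-> q4 -0-> q4 -2-> q4 -2-> q4  → end q4, rejected
w3: Trace: q1 -1-> q4 -0-> q4 -0-> q4 -1-> q4 -2-> q4 -1-> q4 -2-> q4 -2-> q4 -0-> q4 -2-> q4 -1-> q4 -1-> q4  → end q4, rejected
w4: Trace: q1 -0-> q2 -1-> q0 -2-> q3 -2-> q2 -1-> q0 -1-> q2 -1-> q0 -2-> q3 -1-> q2 -1-> q0 -2-> q3 -0-> q3 -2-> q2 -2-> q1  → end q1, accepted
w5: Trace: q1 -2-> q1 -1-> q4 -2-> q4 -2-> q4 -1-> q4 -2-> q4 -2-> q4 -2-> q4 -1-> q4 -0-> q4 -2-> q4 -1-> q4  → end q4, rejected

w4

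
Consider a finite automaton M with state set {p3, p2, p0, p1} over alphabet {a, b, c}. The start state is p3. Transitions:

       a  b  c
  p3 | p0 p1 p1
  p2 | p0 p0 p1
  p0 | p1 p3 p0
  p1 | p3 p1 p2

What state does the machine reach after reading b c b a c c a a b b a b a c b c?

p2

Trace: p3 -b-> p1 -c-> p2 -b-> p0 -a-> p1 -c-> p2 -c-> p1 -a-> p3 -a-> p0 -b-> p3 -b-> p1 -a-> p3 -b-> p1 -a-> p3 -c-> p1 -b-> p1 -c-> p2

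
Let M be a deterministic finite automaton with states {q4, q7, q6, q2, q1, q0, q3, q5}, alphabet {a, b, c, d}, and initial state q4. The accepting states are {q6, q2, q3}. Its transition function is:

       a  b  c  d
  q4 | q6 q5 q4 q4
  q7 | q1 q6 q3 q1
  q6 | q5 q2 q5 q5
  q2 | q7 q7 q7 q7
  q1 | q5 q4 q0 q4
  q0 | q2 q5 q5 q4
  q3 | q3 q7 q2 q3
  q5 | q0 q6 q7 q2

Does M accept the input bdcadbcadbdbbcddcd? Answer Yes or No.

Yes

start at q4
read 'b': q4 → q5
read 'd': q5 → q2
read 'c': q2 → q7
read 'a': q7 → q1
read 'd': q1 → q4
read 'b': q4 → q5
read 'c': q5 → q7
read 'a': q7 → q1
read 'd': q1 → q4
read 'b': q4 → q5
read 'd': q5 → q2
read 'b': q2 → q7
read 'b': q7 → q6
read 'c': q6 → q5
read 'd': q5 → q2
read 'd': q2 → q7
read 'c': q7 → q3
read 'd': q3 → q3
End state q3 is accepting.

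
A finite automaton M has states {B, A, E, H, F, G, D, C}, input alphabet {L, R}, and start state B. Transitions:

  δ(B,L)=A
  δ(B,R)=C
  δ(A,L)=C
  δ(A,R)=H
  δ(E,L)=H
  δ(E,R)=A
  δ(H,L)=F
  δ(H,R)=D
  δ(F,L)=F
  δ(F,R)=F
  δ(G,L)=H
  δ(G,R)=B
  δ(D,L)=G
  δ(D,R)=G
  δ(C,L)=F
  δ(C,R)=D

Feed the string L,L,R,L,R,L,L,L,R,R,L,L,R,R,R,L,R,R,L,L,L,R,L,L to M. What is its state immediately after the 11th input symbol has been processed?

B → A → C → D → G → B → A → C → F → F → F → F
After 11 symbols: F.

F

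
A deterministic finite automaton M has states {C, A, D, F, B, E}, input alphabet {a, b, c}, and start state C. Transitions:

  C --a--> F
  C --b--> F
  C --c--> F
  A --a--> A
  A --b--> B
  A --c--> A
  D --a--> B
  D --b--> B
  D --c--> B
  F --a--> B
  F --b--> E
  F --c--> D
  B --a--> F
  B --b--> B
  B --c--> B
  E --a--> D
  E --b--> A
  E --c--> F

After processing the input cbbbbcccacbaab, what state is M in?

C → F → E → A → B → B → B → B → B → F → D → B → F → B → B

B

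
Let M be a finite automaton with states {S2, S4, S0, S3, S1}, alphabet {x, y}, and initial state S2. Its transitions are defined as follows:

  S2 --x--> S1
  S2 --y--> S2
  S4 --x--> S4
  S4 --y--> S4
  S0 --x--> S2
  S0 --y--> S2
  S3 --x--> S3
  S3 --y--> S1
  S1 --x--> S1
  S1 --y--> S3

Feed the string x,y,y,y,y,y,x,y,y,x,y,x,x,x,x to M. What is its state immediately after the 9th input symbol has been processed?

S2 → S1 → S3 → S1 → S3 → S1 → S3 → S3 → S1 → S3
After 9 symbols: S3.

S3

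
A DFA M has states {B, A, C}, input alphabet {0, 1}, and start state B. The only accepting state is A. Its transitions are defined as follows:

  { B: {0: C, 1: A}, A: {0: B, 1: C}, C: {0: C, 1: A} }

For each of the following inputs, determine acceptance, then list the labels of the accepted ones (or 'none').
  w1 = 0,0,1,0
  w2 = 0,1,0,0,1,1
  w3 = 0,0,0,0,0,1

w1: B → C → C → A → B  → end B, rejected
w2: B → C → A → B → C → A → C  → end C, rejected
w3: B → C → C → C → C → C → A  → end A, accepted

w3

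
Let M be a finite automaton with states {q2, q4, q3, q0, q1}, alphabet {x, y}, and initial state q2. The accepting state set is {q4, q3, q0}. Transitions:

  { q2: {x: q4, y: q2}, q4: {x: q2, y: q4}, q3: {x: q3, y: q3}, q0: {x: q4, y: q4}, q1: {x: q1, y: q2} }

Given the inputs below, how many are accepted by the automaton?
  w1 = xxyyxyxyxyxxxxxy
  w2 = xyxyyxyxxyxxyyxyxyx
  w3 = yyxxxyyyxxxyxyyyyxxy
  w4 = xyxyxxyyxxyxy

w1:
  start at q2
  read 'x': q2 → q4
  read 'x': q4 → q2
  read 'y': q2 → q2
  read 'y': q2 → q2
  read 'x': q2 → q4
  read 'y': q4 → q4
  read 'x': q4 → q2
  read 'y': q2 → q2
  read 'x': q2 → q4
  read 'y': q4 → q4
  read 'x': q4 → q2
  read 'x': q2 → q4
  read 'x': q4 → q2
  read 'x': q2 → q4
  read 'x': q4 → q2
  read 'y': q2 → q2
  end q2, rejected
w2:
  start at q2
  read 'x': q2 → q4
  read 'y': q4 → q4
  read 'x': q4 → q2
  read 'y': q2 → q2
  read 'y': q2 → q2
  read 'x': q2 → q4
  read 'y': q4 → q4
  read 'x': q4 → q2
  read 'x': q2 → q4
  read 'y': q4 → q4
  read 'x': q4 → q2
  read 'x': q2 → q4
  read 'y': q4 → q4
  read 'y': q4 → q4
  read 'x': q4 → q2
  read 'y': q2 → q2
  read 'x': q2 → q4
  read 'y': q4 → q4
  read 'x': q4 → q2
  end q2, rejected
w3:
  start at q2
  read 'y': q2 → q2
  read 'y': q2 → q2
  read 'x': q2 → q4
  read 'x': q4 → q2
  read 'x': q2 → q4
  read 'y': q4 → q4
  read 'y': q4 → q4
  read 'y': q4 → q4
  read 'x': q4 → q2
  read 'x': q2 → q4
  read 'x': q4 → q2
  read 'y': q2 → q2
  read 'x': q2 → q4
  read 'y': q4 → q4
  read 'y': q4 → q4
  read 'y': q4 → q4
  read 'y': q4 → q4
  read 'x': q4 → q2
  read 'x': q2 → q4
  read 'y': q4 → q4
  end q4, accepted
w4:
  start at q2
  read 'x': q2 → q4
  read 'y': q4 → q4
  read 'x': q4 → q2
  read 'y': q2 → q2
  read 'x': q2 → q4
  read 'x': q4 → q2
  read 'y': q2 → q2
  read 'y': q2 → q2
  read 'x': q2 → q4
  read 'x': q4 → q2
  read 'y': q2 → q2
  read 'x': q2 → q4
  read 'y': q4 → q4
  end q4, accepted

2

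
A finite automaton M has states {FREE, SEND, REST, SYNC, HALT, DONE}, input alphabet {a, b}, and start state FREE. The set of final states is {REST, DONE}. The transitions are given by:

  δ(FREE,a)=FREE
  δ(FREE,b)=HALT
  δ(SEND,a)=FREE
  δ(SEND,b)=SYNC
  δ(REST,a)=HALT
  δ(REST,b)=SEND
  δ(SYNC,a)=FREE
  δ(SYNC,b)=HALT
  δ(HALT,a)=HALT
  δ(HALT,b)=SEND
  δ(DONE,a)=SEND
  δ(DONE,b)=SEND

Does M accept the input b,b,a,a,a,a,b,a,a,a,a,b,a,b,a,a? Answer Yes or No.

No

FREE → HALT → SEND → FREE → FREE → FREE → FREE → HALT → HALT → HALT → HALT → HALT → SEND → FREE → HALT → HALT → HALT
End state HALT is not accepting.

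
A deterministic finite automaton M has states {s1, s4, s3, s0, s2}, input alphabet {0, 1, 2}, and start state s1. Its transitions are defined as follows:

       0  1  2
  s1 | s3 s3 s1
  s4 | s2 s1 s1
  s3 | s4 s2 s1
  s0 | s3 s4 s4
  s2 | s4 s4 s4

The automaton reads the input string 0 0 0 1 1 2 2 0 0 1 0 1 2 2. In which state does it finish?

s1

Trace: s1 -0-> s3 -0-> s4 -0-> s2 -1-> s4 -1-> s1 -2-> s1 -2-> s1 -0-> s3 -0-> s4 -1-> s1 -0-> s3 -1-> s2 -2-> s4 -2-> s1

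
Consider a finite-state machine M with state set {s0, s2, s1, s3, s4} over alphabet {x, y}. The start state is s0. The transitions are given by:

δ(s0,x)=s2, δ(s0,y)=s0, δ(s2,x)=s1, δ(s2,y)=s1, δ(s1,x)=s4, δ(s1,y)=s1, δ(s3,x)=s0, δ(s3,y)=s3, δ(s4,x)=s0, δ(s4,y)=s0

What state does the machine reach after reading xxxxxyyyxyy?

s0

s0 → s2 → s1 → s4 → s0 → s2 → s1 → s1 → s1 → s4 → s0 → s0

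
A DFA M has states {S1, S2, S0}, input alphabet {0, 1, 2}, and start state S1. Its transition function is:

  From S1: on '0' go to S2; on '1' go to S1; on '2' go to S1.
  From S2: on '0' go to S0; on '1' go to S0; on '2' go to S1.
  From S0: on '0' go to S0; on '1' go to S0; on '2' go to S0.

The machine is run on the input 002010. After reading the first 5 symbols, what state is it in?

start at S1
read '0': S1 → S2
read '0': S2 → S0
read '2': S0 → S0
read '0': S0 → S0
read '1': S0 → S0
After 5 symbols: S0.

S0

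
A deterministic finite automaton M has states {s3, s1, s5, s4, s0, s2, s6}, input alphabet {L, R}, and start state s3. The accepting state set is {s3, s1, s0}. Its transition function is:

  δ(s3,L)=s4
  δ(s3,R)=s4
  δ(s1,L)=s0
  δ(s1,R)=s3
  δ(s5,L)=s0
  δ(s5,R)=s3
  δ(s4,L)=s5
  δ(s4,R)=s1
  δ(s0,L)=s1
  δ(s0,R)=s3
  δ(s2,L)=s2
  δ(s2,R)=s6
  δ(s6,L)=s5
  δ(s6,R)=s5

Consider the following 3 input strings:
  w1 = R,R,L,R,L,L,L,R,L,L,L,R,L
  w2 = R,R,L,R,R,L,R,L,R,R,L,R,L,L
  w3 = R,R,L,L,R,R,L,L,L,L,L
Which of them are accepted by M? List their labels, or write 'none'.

w1: s3 → s4 → s1 → s0 → s3 → s4 → s5 → s0 → s3 → s4 → s5 → s0 → s3 → s4  → end s4, rejected
w2: s3 → s4 → s1 → s0 → s3 → s4 → s5 → s3 → s4 → s1 → s3 → s4 → s1 → s0 → s1  → end s1, accepted
w3: s3 → s4 → s1 → s0 → s1 → s3 → s4 → s5 → s0 → s1 → s0 → s1  → end s1, accepted

w2, w3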